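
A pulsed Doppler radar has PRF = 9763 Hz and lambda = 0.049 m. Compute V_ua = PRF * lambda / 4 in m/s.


V_ua = 9763 * 0.049 / 4 = 119.6 m/s

119.6 m/s


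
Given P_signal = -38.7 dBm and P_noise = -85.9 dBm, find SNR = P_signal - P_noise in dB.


SNR = -38.7 - (-85.9) = 47.2 dB

47.2 dB


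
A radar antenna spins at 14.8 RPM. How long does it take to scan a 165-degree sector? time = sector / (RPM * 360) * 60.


t = 165 / (14.8 * 360) * 60 = 1.86 s

1.86 s


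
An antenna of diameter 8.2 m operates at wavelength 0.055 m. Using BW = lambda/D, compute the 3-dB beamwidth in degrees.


BW_rad = 0.055 / 8.2 = 0.006707
BW_deg = 0.38 degrees

0.38 degrees


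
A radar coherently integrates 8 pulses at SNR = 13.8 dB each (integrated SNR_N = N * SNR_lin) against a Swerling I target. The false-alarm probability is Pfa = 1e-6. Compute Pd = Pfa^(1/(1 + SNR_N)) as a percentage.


SNR_lin = 10^(13.8/10) = 23.98833
SNR_N = 8 * 23.98833 = 191.90664
1/(1 + SNR_N) = 1/192.90664 = 0.0051839
Pd = (1e-6)^0.0051839 = 0.93089
Pd = 93.1%

93.1%


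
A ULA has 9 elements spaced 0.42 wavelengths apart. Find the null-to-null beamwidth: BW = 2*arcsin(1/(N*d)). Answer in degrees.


1/(N*d) = 1/(9*0.42) = 0.26455
BW = 2*arcsin(0.26455) = 30.7 degrees

30.7 degrees


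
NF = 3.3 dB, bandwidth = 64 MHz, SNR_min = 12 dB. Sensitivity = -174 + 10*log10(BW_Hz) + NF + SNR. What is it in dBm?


10*log10(64000000.0) = 78.06
S = -174 + 78.06 + 3.3 + 12 = -80.6 dBm

-80.6 dBm


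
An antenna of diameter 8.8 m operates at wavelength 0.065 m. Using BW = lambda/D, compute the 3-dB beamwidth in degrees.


BW_rad = 0.065 / 8.8 = 0.007386
BW_deg = 0.42 degrees

0.42 degrees


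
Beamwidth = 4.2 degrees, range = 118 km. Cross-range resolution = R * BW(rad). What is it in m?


BW_rad = 0.073303829
CR = 118000 * 0.073303829 = 8649.9 m

8649.9 m


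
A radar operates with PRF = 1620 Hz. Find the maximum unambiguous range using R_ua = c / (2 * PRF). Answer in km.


R_ua = 3e8 / (2 * 1620) = 92592.6 m = 92.6 km

92.6 km


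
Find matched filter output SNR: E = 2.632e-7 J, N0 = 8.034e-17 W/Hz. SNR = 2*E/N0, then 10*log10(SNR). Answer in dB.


SNR_lin = 2 * 2.632e-7 / 8.034e-17 = 6.552e9
SNR_dB = 10*log10(6.552e9) = 98.2 dB

98.2 dB


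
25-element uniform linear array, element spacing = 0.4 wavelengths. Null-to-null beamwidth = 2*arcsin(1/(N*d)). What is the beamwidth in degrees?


1/(N*d) = 1/(25*0.4) = 0.1
BW = 2*arcsin(0.1) = 11.5 degrees

11.5 degrees


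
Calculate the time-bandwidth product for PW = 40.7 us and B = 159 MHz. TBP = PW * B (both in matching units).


TBP = 40.7 * 159 = 6471.3

6471.3


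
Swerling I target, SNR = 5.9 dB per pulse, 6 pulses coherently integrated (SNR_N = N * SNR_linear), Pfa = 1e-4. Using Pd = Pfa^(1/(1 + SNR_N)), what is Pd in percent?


SNR_lin = 10^(5.9/10) = 3.89045
SNR_N = 6 * 3.89045 = 23.3427
1/(1 + SNR_N) = 1/24.3427 = 0.0410801
Pd = (1e-4)^0.0410801 = 0.68498
Pd = 68.5%

68.5%


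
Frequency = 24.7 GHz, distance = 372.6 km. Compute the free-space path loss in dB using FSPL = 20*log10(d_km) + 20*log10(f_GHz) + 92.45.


20*log10(372.6) = 51.42
20*log10(24.7) = 27.85
FSPL = 171.7 dB

171.7 dB


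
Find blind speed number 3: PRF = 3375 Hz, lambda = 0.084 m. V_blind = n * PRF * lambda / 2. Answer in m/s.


V_blind = 3 * 3375 * 0.084 / 2 = 425.3 m/s

425.3 m/s


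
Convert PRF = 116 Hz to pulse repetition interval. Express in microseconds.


PRI = 1/116 = 0.0086206897 s = 8620.7 us

8620.7 us


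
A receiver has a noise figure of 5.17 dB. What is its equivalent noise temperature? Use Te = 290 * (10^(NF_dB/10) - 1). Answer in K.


NF_lin = 10^(5.17/10) = 3.288516
Te = 290 * (3.288516 - 1) = 663.7 K

663.7 K


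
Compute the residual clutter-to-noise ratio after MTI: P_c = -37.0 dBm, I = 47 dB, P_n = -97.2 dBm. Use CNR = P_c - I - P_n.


CNR = -37.0 - 47 - (-97.2) = 13.2 dB

13.2 dB


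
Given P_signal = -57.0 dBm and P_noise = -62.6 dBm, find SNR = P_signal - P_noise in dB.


SNR = -57.0 - (-62.6) = 5.6 dB

5.6 dB


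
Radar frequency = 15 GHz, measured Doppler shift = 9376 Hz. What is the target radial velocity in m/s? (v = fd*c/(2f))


v = 9376 * 3e8 / (2 * 15000000000.0) = 93.8 m/s

93.8 m/s


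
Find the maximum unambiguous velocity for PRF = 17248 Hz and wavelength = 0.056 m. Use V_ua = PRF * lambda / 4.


V_ua = 17248 * 0.056 / 4 = 241.5 m/s

241.5 m/s


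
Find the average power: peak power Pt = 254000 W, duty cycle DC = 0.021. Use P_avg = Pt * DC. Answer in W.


P_avg = 254000 * 0.021 = 5334.0 W

5334.0 W


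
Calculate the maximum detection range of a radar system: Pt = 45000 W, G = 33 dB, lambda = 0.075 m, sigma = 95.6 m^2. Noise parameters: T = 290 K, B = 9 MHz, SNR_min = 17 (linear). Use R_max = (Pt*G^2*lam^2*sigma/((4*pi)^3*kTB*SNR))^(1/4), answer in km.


G_lin = 10^(33/10) = 1995.262315
R^4 = 45000 * 1995.262315^2 * 0.075^2 * 95.6 / ((4*pi)^3 * 1.38e-23 * 290 * 9000000.0 * 17)
R^4 = 7.92857e19 m^4
R_max = (7.92857e19)^(1/4) = 94362.3 m = 94.4 km

94.4 km


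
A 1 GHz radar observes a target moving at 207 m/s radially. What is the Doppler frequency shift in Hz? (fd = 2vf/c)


fd = 2 * 207 * 1000000000.0 / 3e8 = 1380.0 Hz

1380.0 Hz


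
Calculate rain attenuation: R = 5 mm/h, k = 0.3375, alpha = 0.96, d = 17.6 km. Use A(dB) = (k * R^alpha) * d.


gamma = 0.3375 * 5^0.96 = 1.582286 dB/km
A = 1.582286 * 17.6 = 27.85 dB

27.85 dB


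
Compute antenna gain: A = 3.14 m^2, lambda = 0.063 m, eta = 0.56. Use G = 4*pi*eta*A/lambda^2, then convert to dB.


G_linear = 4*pi*0.56*3.14/0.063^2 = 5567.32
G_dB = 10*log10(5567.32) = 37.5 dB

37.5 dB


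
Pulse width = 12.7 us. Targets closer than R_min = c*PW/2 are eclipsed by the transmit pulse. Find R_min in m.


R_min = 3e8 * 12.7e-6 / 2 = 1905.0 m

1905.0 m


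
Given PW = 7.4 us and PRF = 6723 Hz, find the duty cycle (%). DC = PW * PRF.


DC = 7.4e-6 * 6723 * 100 = 4.98%

4.98%


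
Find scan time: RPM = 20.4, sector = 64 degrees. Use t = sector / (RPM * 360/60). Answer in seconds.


t = 64 / (20.4 * 360) * 60 = 0.52 s

0.52 s


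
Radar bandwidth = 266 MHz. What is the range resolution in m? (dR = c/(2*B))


dR = 3e8 / (2 * 266000000.0) = 0.56 m

0.56 m


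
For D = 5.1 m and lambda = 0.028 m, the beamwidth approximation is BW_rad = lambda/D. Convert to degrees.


BW_rad = 0.028 / 5.1 = 0.00549
BW_deg = 0.31 degrees

0.31 degrees


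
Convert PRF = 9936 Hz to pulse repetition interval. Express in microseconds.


PRI = 1/9936 = 0.0001006441 s = 100.6 us

100.6 us


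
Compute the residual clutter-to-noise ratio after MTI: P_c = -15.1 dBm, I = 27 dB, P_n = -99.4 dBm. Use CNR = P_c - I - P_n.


CNR = -15.1 - 27 - (-99.4) = 57.3 dB

57.3 dB


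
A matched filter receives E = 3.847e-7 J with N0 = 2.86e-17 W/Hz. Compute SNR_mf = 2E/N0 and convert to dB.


SNR_lin = 2 * 3.847e-7 / 2.86e-17 = 2.69e10
SNR_dB = 10*log10(2.69e10) = 104.3 dB

104.3 dB


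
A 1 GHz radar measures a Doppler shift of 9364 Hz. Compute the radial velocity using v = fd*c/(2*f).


v = 9364 * 3e8 / (2 * 1000000000.0) = 1404.6 m/s

1404.6 m/s


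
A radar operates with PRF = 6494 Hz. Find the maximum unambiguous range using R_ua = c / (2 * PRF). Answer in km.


R_ua = 3e8 / (2 * 6494) = 23098.2 m = 23.1 km

23.1 km


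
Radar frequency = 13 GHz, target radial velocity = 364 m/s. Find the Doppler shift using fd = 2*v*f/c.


fd = 2 * 364 * 13000000000.0 / 3e8 = 31546.7 Hz

31546.7 Hz


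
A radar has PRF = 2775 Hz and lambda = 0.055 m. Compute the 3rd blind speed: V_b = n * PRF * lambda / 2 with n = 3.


V_blind = 3 * 2775 * 0.055 / 2 = 228.9 m/s

228.9 m/s


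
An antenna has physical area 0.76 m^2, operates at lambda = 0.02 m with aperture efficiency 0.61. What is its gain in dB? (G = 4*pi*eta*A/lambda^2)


G_linear = 4*pi*0.61*0.76/0.02^2 = 14564.42
G_dB = 10*log10(14564.42) = 41.6 dB

41.6 dB


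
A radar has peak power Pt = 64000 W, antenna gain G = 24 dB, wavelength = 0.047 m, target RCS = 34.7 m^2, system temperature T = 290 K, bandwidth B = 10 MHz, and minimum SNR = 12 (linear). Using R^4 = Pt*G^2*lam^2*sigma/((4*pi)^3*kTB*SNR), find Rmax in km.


G_lin = 10^(24/10) = 251.188643
R^4 = 64000 * 251.188643^2 * 0.047^2 * 34.7 / ((4*pi)^3 * 1.38e-23 * 290 * 10000000.0 * 12)
R^4 = 3.24801e17 m^4
R_max = (3.24801e17)^(1/4) = 23872.9 m = 23.9 km

23.9 km


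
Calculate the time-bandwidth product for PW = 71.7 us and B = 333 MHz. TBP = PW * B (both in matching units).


TBP = 71.7 * 333 = 23876.1

23876.1


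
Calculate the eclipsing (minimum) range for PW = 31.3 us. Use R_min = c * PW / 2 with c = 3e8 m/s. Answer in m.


R_min = 3e8 * 31.3e-6 / 2 = 4695.0 m

4695.0 m


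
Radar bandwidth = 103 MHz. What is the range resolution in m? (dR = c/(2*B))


dR = 3e8 / (2 * 103000000.0) = 1.46 m

1.46 m


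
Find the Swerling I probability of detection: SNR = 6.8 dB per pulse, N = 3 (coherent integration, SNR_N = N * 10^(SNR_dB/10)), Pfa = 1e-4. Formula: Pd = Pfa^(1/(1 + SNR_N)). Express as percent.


SNR_lin = 10^(6.8/10) = 4.7863
SNR_N = 3 * 4.7863 = 14.3589
1/(1 + SNR_N) = 1/15.3589 = 0.0651088
Pd = (1e-4)^0.0651088 = 0.54899
Pd = 54.9%

54.9%


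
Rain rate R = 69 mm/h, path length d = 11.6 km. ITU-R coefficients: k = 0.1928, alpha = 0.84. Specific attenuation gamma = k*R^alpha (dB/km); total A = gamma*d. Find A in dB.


gamma = 0.1928 * 69^0.84 = 6.756788 dB/km
A = 6.756788 * 11.6 = 78.38 dB

78.38 dB


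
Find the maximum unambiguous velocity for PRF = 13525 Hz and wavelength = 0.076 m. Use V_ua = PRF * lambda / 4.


V_ua = 13525 * 0.076 / 4 = 257.0 m/s

257.0 m/s


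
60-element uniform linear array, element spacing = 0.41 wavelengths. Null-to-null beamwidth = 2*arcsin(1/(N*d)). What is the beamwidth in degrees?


1/(N*d) = 1/(60*0.41) = 0.04065
BW = 2*arcsin(0.04065) = 4.7 degrees

4.7 degrees


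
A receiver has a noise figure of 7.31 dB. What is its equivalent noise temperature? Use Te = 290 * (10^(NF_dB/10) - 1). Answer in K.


NF_lin = 10^(7.31/10) = 5.382698
Te = 290 * (5.382698 - 1) = 1271.0 K

1271.0 K


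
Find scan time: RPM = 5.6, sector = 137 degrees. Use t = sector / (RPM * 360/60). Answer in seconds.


t = 137 / (5.6 * 360) * 60 = 4.08 s

4.08 s


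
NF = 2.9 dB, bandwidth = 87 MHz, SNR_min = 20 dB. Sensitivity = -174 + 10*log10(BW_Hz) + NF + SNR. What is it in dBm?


10*log10(87000000.0) = 79.4
S = -174 + 79.4 + 2.9 + 20 = -71.7 dBm

-71.7 dBm


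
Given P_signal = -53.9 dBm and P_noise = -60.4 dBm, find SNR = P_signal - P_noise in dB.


SNR = -53.9 - (-60.4) = 6.5 dB

6.5 dB


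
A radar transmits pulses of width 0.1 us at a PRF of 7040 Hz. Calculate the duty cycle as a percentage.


DC = 0.1e-6 * 7040 * 100 = 0.07%

0.07%


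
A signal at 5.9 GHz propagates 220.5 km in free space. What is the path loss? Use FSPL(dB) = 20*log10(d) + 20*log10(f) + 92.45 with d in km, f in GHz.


20*log10(220.5) = 46.87
20*log10(5.9) = 15.42
FSPL = 154.7 dB

154.7 dB


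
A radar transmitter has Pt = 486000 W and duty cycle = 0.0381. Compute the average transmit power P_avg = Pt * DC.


P_avg = 486000 * 0.0381 = 18516.6 W

18516.6 W


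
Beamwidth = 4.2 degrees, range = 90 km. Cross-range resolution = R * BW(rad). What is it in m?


BW_rad = 0.073303829
CR = 90000 * 0.073303829 = 6597.3 m

6597.3 m


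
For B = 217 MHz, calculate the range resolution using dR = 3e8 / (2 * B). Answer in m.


dR = 3e8 / (2 * 217000000.0) = 0.69 m

0.69 m


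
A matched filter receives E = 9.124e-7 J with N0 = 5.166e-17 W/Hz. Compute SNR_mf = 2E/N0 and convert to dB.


SNR_lin = 2 * 9.124e-7 / 5.166e-17 = 3.532e10
SNR_dB = 10*log10(3.532e10) = 105.5 dB

105.5 dB


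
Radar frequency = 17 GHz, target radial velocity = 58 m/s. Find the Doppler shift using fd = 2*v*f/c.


fd = 2 * 58 * 17000000000.0 / 3e8 = 6573.3 Hz

6573.3 Hz


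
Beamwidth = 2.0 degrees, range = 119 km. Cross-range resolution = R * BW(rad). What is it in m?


BW_rad = 0.034906585
CR = 119000 * 0.034906585 = 4153.9 m

4153.9 m


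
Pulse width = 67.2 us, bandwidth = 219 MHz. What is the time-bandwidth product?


TBP = 67.2 * 219 = 14716.8

14716.8


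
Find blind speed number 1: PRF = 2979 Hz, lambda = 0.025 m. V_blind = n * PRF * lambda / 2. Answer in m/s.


V_blind = 1 * 2979 * 0.025 / 2 = 37.2 m/s

37.2 m/s


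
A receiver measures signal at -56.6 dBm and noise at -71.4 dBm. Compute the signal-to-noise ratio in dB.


SNR = -56.6 - (-71.4) = 14.8 dB

14.8 dB


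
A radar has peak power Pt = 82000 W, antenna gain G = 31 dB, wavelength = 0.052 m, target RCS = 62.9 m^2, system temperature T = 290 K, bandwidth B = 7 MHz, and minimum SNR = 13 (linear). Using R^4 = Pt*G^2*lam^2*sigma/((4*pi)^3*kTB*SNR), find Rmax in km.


G_lin = 10^(31/10) = 1258.925412
R^4 = 82000 * 1258.925412^2 * 0.052^2 * 62.9 / ((4*pi)^3 * 1.38e-23 * 290 * 7000000.0 * 13)
R^4 = 3.0586e19 m^4
R_max = (3.0586e19)^(1/4) = 74367.1 m = 74.4 km

74.4 km


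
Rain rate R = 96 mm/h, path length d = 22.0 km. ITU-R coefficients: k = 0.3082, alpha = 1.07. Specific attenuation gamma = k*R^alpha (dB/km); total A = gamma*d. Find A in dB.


gamma = 0.3082 * 96^1.07 = 40.725165 dB/km
A = 40.725165 * 22.0 = 895.95 dB

895.95 dB


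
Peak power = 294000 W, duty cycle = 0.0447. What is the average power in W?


P_avg = 294000 * 0.0447 = 13141.8 W

13141.8 W


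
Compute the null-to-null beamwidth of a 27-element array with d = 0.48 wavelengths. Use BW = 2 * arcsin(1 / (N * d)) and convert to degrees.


1/(N*d) = 1/(27*0.48) = 0.07716
BW = 2*arcsin(0.07716) = 8.9 degrees

8.9 degrees


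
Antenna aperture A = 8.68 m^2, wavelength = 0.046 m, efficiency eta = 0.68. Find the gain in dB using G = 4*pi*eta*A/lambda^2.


G_linear = 4*pi*0.68*8.68/0.046^2 = 35052.81
G_dB = 10*log10(35052.81) = 45.4 dB

45.4 dB


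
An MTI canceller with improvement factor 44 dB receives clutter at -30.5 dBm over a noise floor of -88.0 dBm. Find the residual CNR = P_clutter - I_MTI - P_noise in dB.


CNR = -30.5 - 44 - (-88.0) = 13.5 dB

13.5 dB


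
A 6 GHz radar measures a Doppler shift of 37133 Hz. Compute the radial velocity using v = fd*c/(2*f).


v = 37133 * 3e8 / (2 * 6000000000.0) = 928.3 m/s

928.3 m/s


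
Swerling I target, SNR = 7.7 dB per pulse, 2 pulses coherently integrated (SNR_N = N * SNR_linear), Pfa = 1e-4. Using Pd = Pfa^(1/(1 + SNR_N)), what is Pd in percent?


SNR_lin = 10^(7.7/10) = 5.88844
SNR_N = 2 * 5.88844 = 11.77688
1/(1 + SNR_N) = 1/12.77688 = 0.0782664
Pd = (1e-4)^0.0782664 = 0.48633
Pd = 48.6%

48.6%


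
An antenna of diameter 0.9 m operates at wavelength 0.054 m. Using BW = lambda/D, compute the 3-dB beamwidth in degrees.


BW_rad = 0.054 / 0.9 = 0.06
BW_deg = 3.44 degrees

3.44 degrees


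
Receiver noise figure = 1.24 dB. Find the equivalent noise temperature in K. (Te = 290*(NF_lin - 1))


NF_lin = 10^(1.24/10) = 1.330454
Te = 290 * (1.330454 - 1) = 95.8 K

95.8 K


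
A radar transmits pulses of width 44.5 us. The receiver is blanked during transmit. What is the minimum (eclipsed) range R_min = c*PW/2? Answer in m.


R_min = 3e8 * 44.5e-6 / 2 = 6675.0 m

6675.0 m


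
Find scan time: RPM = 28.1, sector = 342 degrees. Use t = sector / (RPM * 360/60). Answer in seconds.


t = 342 / (28.1 * 360) * 60 = 2.03 s

2.03 s


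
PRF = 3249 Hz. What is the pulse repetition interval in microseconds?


PRI = 1/3249 = 0.000307787 s = 307.8 us

307.8 us


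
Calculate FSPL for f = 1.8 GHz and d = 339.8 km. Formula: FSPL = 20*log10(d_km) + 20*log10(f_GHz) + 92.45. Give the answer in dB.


20*log10(339.8) = 50.62
20*log10(1.8) = 5.11
FSPL = 148.2 dB

148.2 dB


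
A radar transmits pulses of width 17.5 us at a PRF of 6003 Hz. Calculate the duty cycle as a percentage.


DC = 17.5e-6 * 6003 * 100 = 10.51%

10.51%


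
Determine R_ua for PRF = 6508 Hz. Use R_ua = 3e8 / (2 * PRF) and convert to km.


R_ua = 3e8 / (2 * 6508) = 23048.6 m = 23.0 km

23.0 km


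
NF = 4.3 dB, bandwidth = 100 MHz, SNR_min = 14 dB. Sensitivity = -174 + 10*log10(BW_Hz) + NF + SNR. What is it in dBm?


10*log10(100000000.0) = 80.0
S = -174 + 80.0 + 4.3 + 14 = -75.7 dBm

-75.7 dBm


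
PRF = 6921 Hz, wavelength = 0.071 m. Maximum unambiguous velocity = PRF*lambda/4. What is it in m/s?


V_ua = 6921 * 0.071 / 4 = 122.8 m/s

122.8 m/s


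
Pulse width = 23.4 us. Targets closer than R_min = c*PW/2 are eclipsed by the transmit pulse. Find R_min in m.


R_min = 3e8 * 23.4e-6 / 2 = 3510.0 m

3510.0 m


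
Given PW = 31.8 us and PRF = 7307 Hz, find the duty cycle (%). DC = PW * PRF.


DC = 31.8e-6 * 7307 * 100 = 23.24%

23.24%


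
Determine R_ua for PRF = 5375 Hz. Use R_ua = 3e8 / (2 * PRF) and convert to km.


R_ua = 3e8 / (2 * 5375) = 27907.0 m = 27.9 km

27.9 km


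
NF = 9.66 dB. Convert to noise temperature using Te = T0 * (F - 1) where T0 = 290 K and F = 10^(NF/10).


NF_lin = 10^(9.66/10) = 9.246982
Te = 290 * (9.246982 - 1) = 2391.6 K

2391.6 K


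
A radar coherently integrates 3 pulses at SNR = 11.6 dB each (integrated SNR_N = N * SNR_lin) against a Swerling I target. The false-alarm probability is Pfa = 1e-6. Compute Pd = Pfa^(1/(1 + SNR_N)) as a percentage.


SNR_lin = 10^(11.6/10) = 14.4544
SNR_N = 3 * 14.4544 = 43.3632
1/(1 + SNR_N) = 1/44.3632 = 0.0225412
Pd = (1e-6)^0.0225412 = 0.73241
Pd = 73.2%

73.2%


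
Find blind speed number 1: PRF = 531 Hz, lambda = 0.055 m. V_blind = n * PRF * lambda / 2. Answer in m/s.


V_blind = 1 * 531 * 0.055 / 2 = 14.6 m/s

14.6 m/s


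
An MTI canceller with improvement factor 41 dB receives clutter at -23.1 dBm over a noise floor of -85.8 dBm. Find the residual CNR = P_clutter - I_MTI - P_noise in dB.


CNR = -23.1 - 41 - (-85.8) = 21.7 dB

21.7 dB


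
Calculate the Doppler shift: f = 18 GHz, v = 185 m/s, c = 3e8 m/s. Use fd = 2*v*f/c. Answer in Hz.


fd = 2 * 185 * 18000000000.0 / 3e8 = 22200.0 Hz

22200.0 Hz


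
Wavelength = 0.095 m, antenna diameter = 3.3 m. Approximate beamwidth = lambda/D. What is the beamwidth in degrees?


BW_rad = 0.095 / 3.3 = 0.028788
BW_deg = 1.65 degrees

1.65 degrees


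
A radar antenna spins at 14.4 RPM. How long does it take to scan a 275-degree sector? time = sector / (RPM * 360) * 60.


t = 275 / (14.4 * 360) * 60 = 3.18 s

3.18 s


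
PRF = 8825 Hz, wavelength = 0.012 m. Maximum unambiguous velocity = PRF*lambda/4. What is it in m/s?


V_ua = 8825 * 0.012 / 4 = 26.5 m/s

26.5 m/s


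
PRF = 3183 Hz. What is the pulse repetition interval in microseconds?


PRI = 1/3183 = 0.000314169 s = 314.2 us

314.2 us


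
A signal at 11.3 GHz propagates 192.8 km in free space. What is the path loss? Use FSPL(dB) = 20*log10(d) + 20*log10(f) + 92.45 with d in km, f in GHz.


20*log10(192.8) = 45.7
20*log10(11.3) = 21.06
FSPL = 159.2 dB

159.2 dB


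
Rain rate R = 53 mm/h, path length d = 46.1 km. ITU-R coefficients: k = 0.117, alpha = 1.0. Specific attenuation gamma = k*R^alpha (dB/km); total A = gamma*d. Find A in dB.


gamma = 0.117 * 53^1.0 = 6.201 dB/km
A = 6.201 * 46.1 = 285.87 dB

285.87 dB


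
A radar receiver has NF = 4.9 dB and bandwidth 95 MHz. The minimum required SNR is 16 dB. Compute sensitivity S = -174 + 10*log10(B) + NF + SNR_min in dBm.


10*log10(95000000.0) = 79.78
S = -174 + 79.78 + 4.9 + 16 = -73.3 dBm

-73.3 dBm


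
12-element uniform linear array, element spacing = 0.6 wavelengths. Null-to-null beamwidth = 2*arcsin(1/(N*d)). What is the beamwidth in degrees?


1/(N*d) = 1/(12*0.6) = 0.138889
BW = 2*arcsin(0.138889) = 16.0 degrees

16.0 degrees


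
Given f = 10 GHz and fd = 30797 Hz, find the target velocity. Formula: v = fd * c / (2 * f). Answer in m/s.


v = 30797 * 3e8 / (2 * 10000000000.0) = 462.0 m/s

462.0 m/s


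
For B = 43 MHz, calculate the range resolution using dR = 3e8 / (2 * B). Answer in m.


dR = 3e8 / (2 * 43000000.0) = 3.49 m

3.49 m


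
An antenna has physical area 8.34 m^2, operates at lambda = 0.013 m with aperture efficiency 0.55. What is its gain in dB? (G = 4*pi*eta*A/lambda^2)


G_linear = 4*pi*0.55*8.34/0.013^2 = 341076.58
G_dB = 10*log10(341076.58) = 55.3 dB

55.3 dB


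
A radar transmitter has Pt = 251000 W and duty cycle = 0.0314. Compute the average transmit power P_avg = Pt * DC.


P_avg = 251000 * 0.0314 = 7881.4 W

7881.4 W


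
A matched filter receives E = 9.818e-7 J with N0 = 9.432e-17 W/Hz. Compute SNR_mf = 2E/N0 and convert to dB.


SNR_lin = 2 * 9.818e-7 / 9.432e-17 = 2.082e10
SNR_dB = 10*log10(2.082e10) = 103.2 dB

103.2 dB


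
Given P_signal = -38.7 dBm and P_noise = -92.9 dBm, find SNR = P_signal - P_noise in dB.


SNR = -38.7 - (-92.9) = 54.2 dB

54.2 dB


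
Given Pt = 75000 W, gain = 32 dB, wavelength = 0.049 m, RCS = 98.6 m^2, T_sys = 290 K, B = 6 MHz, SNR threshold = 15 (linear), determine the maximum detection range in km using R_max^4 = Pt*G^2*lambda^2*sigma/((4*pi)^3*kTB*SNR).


G_lin = 10^(32/10) = 1584.893192
R^4 = 75000 * 1584.893192^2 * 0.049^2 * 98.6 / ((4*pi)^3 * 1.38e-23 * 290 * 6000000.0 * 15)
R^4 = 6.23995e19 m^4
R_max = (6.23995e19)^(1/4) = 88878.2 m = 88.9 km

88.9 km


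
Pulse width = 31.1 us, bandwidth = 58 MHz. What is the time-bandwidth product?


TBP = 31.1 * 58 = 1803.8

1803.8


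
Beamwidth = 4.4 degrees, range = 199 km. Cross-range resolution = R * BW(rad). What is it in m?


BW_rad = 0.076794487
CR = 199000 * 0.076794487 = 15282.1 m

15282.1 m


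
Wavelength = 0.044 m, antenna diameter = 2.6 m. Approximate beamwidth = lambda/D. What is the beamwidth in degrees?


BW_rad = 0.044 / 2.6 = 0.016923
BW_deg = 0.97 degrees

0.97 degrees


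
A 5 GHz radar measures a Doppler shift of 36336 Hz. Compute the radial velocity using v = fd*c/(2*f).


v = 36336 * 3e8 / (2 * 5000000000.0) = 1090.1 m/s

1090.1 m/s


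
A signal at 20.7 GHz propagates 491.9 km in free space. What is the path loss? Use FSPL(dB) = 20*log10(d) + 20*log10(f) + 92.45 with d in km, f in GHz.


20*log10(491.9) = 53.84
20*log10(20.7) = 26.32
FSPL = 172.6 dB

172.6 dB


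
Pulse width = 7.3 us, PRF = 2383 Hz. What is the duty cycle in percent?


DC = 7.3e-6 * 2383 * 100 = 1.74%

1.74%


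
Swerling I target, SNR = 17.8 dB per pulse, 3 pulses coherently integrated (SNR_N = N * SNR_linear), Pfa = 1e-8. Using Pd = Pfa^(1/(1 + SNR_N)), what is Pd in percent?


SNR_lin = 10^(17.8/10) = 60.25596
SNR_N = 3 * 60.25596 = 180.76788
1/(1 + SNR_N) = 1/181.76788 = 0.0055015
Pd = (1e-8)^0.0055015 = 0.90362
Pd = 90.4%

90.4%


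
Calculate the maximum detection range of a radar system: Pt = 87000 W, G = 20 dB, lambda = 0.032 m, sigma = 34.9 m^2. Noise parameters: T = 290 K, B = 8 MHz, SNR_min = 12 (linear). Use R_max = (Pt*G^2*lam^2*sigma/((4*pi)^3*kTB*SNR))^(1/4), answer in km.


G_lin = 10^(20/10) = 100.0
R^4 = 87000 * 100.0^2 * 0.032^2 * 34.9 / ((4*pi)^3 * 1.38e-23 * 290 * 8000000.0 * 12)
R^4 = 4.07818e16 m^4
R_max = (4.07818e16)^(1/4) = 14210.7 m = 14.2 km

14.2 km


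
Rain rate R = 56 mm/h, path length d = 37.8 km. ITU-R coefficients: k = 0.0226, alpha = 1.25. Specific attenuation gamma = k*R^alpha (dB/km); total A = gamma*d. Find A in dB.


gamma = 0.0226 * 56^1.25 = 3.462131 dB/km
A = 3.462131 * 37.8 = 130.87 dB

130.87 dB


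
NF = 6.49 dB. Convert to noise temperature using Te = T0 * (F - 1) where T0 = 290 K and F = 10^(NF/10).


NF_lin = 10^(6.49/10) = 4.456562
Te = 290 * (4.456562 - 1) = 1002.4 K

1002.4 K


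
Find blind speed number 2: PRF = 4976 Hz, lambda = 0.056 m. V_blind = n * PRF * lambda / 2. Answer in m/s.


V_blind = 2 * 4976 * 0.056 / 2 = 278.7 m/s

278.7 m/s


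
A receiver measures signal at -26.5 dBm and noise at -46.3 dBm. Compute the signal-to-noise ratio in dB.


SNR = -26.5 - (-46.3) = 19.8 dB

19.8 dB


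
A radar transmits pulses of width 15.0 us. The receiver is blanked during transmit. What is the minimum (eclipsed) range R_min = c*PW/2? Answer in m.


R_min = 3e8 * 15.0e-6 / 2 = 2250.0 m

2250.0 m


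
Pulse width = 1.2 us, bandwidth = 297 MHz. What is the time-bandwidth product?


TBP = 1.2 * 297 = 356.4

356.4


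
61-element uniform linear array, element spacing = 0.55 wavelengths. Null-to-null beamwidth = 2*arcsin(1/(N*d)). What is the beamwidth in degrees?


1/(N*d) = 1/(61*0.55) = 0.029806
BW = 2*arcsin(0.029806) = 3.4 degrees

3.4 degrees


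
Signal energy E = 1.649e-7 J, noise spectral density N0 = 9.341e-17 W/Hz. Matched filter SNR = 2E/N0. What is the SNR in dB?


SNR_lin = 2 * 1.649e-7 / 9.341e-17 = 3.531e9
SNR_dB = 10*log10(3.531e9) = 95.5 dB

95.5 dB


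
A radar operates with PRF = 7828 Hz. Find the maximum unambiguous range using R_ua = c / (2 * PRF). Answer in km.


R_ua = 3e8 / (2 * 7828) = 19162.0 m = 19.2 km

19.2 km


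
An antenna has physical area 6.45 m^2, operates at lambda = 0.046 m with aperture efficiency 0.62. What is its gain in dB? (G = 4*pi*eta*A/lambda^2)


G_linear = 4*pi*0.62*6.45/0.046^2 = 23749.02
G_dB = 10*log10(23749.02) = 43.8 dB

43.8 dB


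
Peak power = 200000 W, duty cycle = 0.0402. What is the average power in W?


P_avg = 200000 * 0.0402 = 8040.0 W

8040.0 W


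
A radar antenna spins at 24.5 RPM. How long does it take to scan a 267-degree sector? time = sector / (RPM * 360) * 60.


t = 267 / (24.5 * 360) * 60 = 1.82 s

1.82 s


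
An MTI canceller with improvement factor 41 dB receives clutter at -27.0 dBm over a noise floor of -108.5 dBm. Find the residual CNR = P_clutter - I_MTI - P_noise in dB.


CNR = -27.0 - 41 - (-108.5) = 40.5 dB

40.5 dB


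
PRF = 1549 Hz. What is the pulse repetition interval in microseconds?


PRI = 1/1549 = 0.0006455778 s = 645.6 us

645.6 us


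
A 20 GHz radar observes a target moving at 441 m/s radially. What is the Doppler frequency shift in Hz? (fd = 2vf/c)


fd = 2 * 441 * 20000000000.0 / 3e8 = 58800.0 Hz

58800.0 Hz


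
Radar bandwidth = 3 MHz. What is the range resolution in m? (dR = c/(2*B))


dR = 3e8 / (2 * 3000000.0) = 50.0 m

50.0 m


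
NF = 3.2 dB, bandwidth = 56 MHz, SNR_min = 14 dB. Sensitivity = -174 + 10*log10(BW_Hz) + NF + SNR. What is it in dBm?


10*log10(56000000.0) = 77.48
S = -174 + 77.48 + 3.2 + 14 = -79.3 dBm

-79.3 dBm


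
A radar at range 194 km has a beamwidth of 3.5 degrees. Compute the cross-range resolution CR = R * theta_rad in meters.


BW_rad = 0.061086524
CR = 194000 * 0.061086524 = 11850.8 m

11850.8 m


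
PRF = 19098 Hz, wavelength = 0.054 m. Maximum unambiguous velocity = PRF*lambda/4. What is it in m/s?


V_ua = 19098 * 0.054 / 4 = 257.8 m/s

257.8 m/s


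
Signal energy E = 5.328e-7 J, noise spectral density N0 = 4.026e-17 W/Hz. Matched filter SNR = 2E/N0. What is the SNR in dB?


SNR_lin = 2 * 5.328e-7 / 4.026e-17 = 2.647e10
SNR_dB = 10*log10(2.647e10) = 104.2 dB

104.2 dB


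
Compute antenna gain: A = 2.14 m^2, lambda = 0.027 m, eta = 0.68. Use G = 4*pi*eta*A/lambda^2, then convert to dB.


G_linear = 4*pi*0.68*2.14/0.027^2 = 25084.48
G_dB = 10*log10(25084.48) = 44.0 dB

44.0 dB


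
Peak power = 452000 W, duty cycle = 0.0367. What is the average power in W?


P_avg = 452000 * 0.0367 = 16588.4 W

16588.4 W


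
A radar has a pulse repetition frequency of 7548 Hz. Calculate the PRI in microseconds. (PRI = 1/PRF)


PRI = 1/7548 = 0.0001324854 s = 132.5 us

132.5 us


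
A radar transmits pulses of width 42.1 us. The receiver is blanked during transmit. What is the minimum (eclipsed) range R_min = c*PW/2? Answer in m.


R_min = 3e8 * 42.1e-6 / 2 = 6315.0 m

6315.0 m


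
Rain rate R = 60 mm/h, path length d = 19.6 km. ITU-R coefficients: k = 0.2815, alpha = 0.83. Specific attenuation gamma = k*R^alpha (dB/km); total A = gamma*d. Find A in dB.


gamma = 0.2815 * 60^0.83 = 8.420617 dB/km
A = 8.420617 * 19.6 = 165.04 dB

165.04 dB


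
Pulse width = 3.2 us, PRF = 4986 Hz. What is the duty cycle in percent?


DC = 3.2e-6 * 4986 * 100 = 1.6%

1.6%


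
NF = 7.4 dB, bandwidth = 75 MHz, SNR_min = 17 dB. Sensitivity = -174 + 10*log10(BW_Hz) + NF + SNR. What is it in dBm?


10*log10(75000000.0) = 78.75
S = -174 + 78.75 + 7.4 + 17 = -70.8 dBm

-70.8 dBm


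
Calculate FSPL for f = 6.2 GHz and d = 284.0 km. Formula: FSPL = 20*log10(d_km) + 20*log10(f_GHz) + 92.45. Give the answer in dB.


20*log10(284.0) = 49.07
20*log10(6.2) = 15.85
FSPL = 157.4 dB

157.4 dB


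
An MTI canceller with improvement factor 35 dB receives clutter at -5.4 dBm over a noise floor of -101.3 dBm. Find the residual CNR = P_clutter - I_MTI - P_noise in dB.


CNR = -5.4 - 35 - (-101.3) = 60.9 dB

60.9 dB


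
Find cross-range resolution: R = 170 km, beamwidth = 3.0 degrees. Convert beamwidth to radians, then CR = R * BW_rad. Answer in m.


BW_rad = 0.052359878
CR = 170000 * 0.052359878 = 8901.2 m

8901.2 m


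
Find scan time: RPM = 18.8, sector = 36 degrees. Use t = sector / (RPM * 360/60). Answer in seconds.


t = 36 / (18.8 * 360) * 60 = 0.32 s

0.32 s


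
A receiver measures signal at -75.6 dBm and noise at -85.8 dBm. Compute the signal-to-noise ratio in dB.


SNR = -75.6 - (-85.8) = 10.2 dB

10.2 dB


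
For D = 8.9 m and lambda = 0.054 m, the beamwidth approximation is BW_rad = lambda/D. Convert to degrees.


BW_rad = 0.054 / 8.9 = 0.006067
BW_deg = 0.35 degrees

0.35 degrees


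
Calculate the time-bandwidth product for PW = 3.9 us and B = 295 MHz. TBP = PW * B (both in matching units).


TBP = 3.9 * 295 = 1150.5

1150.5


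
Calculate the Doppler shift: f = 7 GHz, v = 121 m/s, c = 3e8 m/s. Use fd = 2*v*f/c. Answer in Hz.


fd = 2 * 121 * 7000000000.0 / 3e8 = 5646.7 Hz

5646.7 Hz


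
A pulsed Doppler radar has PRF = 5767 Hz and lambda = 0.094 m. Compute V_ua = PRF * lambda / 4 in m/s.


V_ua = 5767 * 0.094 / 4 = 135.5 m/s

135.5 m/s


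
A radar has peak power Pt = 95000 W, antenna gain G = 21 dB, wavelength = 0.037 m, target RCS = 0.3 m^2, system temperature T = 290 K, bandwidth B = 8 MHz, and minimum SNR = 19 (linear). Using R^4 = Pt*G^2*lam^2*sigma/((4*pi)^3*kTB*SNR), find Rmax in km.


G_lin = 10^(21/10) = 125.892541
R^4 = 95000 * 125.892541^2 * 0.037^2 * 0.3 / ((4*pi)^3 * 1.38e-23 * 290 * 8000000.0 * 19)
R^4 = 5.12269e14 m^4
R_max = (5.12269e14)^(1/4) = 4757.5 m = 4.8 km

4.8 km


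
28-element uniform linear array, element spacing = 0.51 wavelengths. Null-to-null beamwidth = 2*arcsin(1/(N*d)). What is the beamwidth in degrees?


1/(N*d) = 1/(28*0.51) = 0.070028
BW = 2*arcsin(0.070028) = 8.0 degrees

8.0 degrees


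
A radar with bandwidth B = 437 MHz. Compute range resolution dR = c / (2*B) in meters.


dR = 3e8 / (2 * 437000000.0) = 0.34 m

0.34 m


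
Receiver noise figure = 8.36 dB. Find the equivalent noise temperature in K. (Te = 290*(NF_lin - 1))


NF_lin = 10^(8.36/10) = 6.854882
Te = 290 * (6.854882 - 1) = 1697.9 K

1697.9 K


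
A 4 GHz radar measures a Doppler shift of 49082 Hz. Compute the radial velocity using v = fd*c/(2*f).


v = 49082 * 3e8 / (2 * 4000000000.0) = 1840.6 m/s

1840.6 m/s


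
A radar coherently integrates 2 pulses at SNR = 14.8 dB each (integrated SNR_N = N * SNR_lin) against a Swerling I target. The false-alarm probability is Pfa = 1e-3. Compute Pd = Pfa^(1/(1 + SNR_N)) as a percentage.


SNR_lin = 10^(14.8/10) = 30.19952
SNR_N = 2 * 30.19952 = 60.39904
1/(1 + SNR_N) = 1/61.39904 = 0.0162869
Pd = (1e-3)^0.0162869 = 0.89359
Pd = 89.4%

89.4%


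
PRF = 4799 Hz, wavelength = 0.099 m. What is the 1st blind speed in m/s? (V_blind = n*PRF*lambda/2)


V_blind = 1 * 4799 * 0.099 / 2 = 237.6 m/s

237.6 m/s


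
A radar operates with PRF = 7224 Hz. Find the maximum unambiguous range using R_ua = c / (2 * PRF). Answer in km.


R_ua = 3e8 / (2 * 7224) = 20764.1 m = 20.8 km

20.8 km


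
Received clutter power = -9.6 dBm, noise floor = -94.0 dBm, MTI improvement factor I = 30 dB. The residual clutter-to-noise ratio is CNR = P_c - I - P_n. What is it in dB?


CNR = -9.6 - 30 - (-94.0) = 54.4 dB

54.4 dB


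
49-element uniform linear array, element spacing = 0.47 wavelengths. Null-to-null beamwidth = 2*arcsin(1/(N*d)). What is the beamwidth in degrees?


1/(N*d) = 1/(49*0.47) = 0.043422
BW = 2*arcsin(0.043422) = 5.0 degrees

5.0 degrees


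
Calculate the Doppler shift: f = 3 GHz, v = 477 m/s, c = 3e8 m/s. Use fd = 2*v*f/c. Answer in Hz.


fd = 2 * 477 * 3000000000.0 / 3e8 = 9540.0 Hz

9540.0 Hz


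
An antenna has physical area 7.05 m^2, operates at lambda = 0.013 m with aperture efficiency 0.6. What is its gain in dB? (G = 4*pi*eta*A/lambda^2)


G_linear = 4*pi*0.6*7.05/0.013^2 = 314531.05
G_dB = 10*log10(314531.05) = 55.0 dB

55.0 dB


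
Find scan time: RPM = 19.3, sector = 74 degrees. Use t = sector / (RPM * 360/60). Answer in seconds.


t = 74 / (19.3 * 360) * 60 = 0.64 s

0.64 s


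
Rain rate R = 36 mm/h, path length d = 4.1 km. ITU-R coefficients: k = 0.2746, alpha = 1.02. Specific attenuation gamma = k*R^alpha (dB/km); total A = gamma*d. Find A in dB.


gamma = 0.2746 * 36^1.02 = 10.620112 dB/km
A = 10.620112 * 4.1 = 43.54 dB

43.54 dB


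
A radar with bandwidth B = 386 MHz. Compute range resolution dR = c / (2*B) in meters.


dR = 3e8 / (2 * 386000000.0) = 0.39 m

0.39 m


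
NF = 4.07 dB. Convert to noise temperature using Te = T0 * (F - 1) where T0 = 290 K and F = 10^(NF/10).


NF_lin = 10^(4.07/10) = 2.552701
Te = 290 * (2.552701 - 1) = 450.3 K

450.3 K


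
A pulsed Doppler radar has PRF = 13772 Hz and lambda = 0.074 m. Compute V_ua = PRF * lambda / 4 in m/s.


V_ua = 13772 * 0.074 / 4 = 254.8 m/s

254.8 m/s


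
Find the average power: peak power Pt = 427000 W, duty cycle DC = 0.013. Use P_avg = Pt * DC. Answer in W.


P_avg = 427000 * 0.013 = 5551.0 W

5551.0 W


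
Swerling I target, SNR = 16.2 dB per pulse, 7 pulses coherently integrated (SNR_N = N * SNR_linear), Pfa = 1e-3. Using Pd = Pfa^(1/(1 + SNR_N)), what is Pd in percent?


SNR_lin = 10^(16.2/10) = 41.68694
SNR_N = 7 * 41.68694 = 291.80858
1/(1 + SNR_N) = 1/292.80858 = 0.0034152
Pd = (1e-3)^0.0034152 = 0.97668
Pd = 97.7%

97.7%


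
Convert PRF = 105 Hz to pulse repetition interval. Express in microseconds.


PRI = 1/105 = 0.0095238095 s = 9523.8 us

9523.8 us


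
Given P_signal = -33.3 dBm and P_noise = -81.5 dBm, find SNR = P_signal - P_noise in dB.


SNR = -33.3 - (-81.5) = 48.2 dB

48.2 dB


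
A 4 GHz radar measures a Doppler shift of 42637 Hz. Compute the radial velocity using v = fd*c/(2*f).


v = 42637 * 3e8 / (2 * 4000000000.0) = 1598.9 m/s

1598.9 m/s


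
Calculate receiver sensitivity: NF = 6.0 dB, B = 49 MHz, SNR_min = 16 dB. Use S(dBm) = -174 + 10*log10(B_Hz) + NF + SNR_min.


10*log10(49000000.0) = 76.9
S = -174 + 76.9 + 6.0 + 16 = -75.1 dBm

-75.1 dBm


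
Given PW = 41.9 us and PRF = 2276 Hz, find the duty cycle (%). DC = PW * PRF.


DC = 41.9e-6 * 2276 * 100 = 9.54%

9.54%


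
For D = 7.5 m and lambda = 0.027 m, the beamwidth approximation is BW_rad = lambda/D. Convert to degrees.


BW_rad = 0.027 / 7.5 = 0.0036
BW_deg = 0.21 degrees

0.21 degrees


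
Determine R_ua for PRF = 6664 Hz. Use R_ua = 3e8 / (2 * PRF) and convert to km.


R_ua = 3e8 / (2 * 6664) = 22509.0 m = 22.5 km

22.5 km


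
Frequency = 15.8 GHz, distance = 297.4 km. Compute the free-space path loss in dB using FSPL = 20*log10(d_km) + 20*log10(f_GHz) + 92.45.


20*log10(297.4) = 49.47
20*log10(15.8) = 23.97
FSPL = 165.9 dB

165.9 dB


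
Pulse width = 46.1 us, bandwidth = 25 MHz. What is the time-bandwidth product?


TBP = 46.1 * 25 = 1152.5

1152.5


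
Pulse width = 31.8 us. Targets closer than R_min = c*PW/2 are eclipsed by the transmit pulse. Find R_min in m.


R_min = 3e8 * 31.8e-6 / 2 = 4770.0 m

4770.0 m


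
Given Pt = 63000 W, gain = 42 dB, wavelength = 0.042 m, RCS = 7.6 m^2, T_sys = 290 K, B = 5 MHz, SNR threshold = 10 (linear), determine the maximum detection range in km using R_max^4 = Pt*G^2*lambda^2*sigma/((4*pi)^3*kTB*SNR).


G_lin = 10^(42/10) = 15848.931925
R^4 = 63000 * 15848.931925^2 * 0.042^2 * 7.6 / ((4*pi)^3 * 1.38e-23 * 290 * 5000000.0 * 10)
R^4 = 5.34289e20 m^4
R_max = (5.34289e20)^(1/4) = 152035.2 m = 152.0 km

152.0 km


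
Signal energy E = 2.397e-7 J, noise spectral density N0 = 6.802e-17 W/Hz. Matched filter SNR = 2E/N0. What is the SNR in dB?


SNR_lin = 2 * 2.397e-7 / 6.802e-17 = 7.048e9
SNR_dB = 10*log10(7.048e9) = 98.5 dB

98.5 dB


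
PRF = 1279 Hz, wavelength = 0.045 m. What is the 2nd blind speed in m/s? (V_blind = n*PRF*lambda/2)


V_blind = 2 * 1279 * 0.045 / 2 = 57.6 m/s

57.6 m/s


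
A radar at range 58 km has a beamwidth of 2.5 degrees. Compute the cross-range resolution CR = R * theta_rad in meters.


BW_rad = 0.043633231
CR = 58000 * 0.043633231 = 2530.7 m

2530.7 m


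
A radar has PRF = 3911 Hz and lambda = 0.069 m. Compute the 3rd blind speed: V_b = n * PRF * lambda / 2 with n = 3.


V_blind = 3 * 3911 * 0.069 / 2 = 404.8 m/s

404.8 m/s


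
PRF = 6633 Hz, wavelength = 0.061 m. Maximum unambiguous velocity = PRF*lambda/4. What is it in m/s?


V_ua = 6633 * 0.061 / 4 = 101.2 m/s

101.2 m/s


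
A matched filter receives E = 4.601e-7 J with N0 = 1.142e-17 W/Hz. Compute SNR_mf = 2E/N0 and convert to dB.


SNR_lin = 2 * 4.601e-7 / 1.142e-17 = 8.058e10
SNR_dB = 10*log10(8.058e10) = 109.1 dB

109.1 dB


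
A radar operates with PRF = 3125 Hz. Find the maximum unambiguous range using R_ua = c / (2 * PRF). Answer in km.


R_ua = 3e8 / (2 * 3125) = 48000.0 m = 48.0 km

48.0 km


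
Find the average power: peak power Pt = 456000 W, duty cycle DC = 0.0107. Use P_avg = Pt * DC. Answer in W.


P_avg = 456000 * 0.0107 = 4879.2 W

4879.2 W


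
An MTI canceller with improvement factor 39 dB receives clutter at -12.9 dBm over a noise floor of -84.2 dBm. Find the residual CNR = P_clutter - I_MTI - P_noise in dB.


CNR = -12.9 - 39 - (-84.2) = 32.3 dB

32.3 dB


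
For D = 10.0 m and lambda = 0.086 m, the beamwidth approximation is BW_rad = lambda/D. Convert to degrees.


BW_rad = 0.086 / 10.0 = 0.0086
BW_deg = 0.49 degrees

0.49 degrees


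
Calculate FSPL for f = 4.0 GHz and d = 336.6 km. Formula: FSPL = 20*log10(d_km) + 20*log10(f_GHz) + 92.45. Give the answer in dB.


20*log10(336.6) = 50.54
20*log10(4.0) = 12.04
FSPL = 155.0 dB

155.0 dB


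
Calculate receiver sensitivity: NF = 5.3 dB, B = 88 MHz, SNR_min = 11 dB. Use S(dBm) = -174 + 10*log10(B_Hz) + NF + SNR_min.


10*log10(88000000.0) = 79.44
S = -174 + 79.44 + 5.3 + 11 = -78.3 dBm

-78.3 dBm


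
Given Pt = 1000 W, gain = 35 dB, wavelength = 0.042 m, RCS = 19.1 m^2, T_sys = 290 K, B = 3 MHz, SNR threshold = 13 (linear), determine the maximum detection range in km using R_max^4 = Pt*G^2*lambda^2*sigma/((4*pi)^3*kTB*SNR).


G_lin = 10^(35/10) = 3162.27766
R^4 = 1000 * 3162.27766^2 * 0.042^2 * 19.1 / ((4*pi)^3 * 1.38e-23 * 290 * 3000000.0 * 13)
R^4 = 1.08783e18 m^4
R_max = (1.08783e18)^(1/4) = 32295.4 m = 32.3 km

32.3 km


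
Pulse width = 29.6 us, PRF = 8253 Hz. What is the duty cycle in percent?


DC = 29.6e-6 * 8253 * 100 = 24.43%

24.43%


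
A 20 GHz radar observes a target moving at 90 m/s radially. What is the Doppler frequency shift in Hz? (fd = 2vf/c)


fd = 2 * 90 * 20000000000.0 / 3e8 = 12000.0 Hz

12000.0 Hz


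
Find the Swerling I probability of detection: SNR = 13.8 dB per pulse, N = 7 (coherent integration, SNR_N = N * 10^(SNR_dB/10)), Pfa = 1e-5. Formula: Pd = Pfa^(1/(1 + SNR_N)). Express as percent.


SNR_lin = 10^(13.8/10) = 23.98833
SNR_N = 7 * 23.98833 = 167.91831
1/(1 + SNR_N) = 1/168.91831 = 0.00592
Pd = (1e-5)^0.00592 = 0.93411
Pd = 93.4%

93.4%
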